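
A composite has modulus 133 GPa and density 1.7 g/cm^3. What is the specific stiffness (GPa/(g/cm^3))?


Specific stiffness = E/rho = 133/1.7 = 78.2 GPa/(g/cm^3)

78.2 GPa/(g/cm^3)


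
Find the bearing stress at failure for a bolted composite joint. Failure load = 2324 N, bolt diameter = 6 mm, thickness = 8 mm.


sigma_br = F/(d*h) = 2324/(6*8) = 48.4 MPa

48.4 MPa


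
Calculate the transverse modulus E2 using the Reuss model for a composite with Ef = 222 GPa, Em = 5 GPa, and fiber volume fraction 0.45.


1/E2 = Vf/Ef + (1-Vf)/Em = 0.45/222 + 0.55/5
E2 = 8.93 GPa

8.93 GPa


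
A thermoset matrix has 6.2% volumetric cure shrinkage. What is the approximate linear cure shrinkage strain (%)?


Linear shrinkage ≈ vol_shrink/3 = 6.2/3 = 2.067%

2.067%


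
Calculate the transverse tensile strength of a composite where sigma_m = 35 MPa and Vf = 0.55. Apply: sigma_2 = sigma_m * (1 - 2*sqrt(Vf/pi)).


factor = 1 - 2*sqrt(0.55/pi) = 0.1632
sigma_2 = 35 * 0.1632 = 5.71 MPa

5.71 MPa


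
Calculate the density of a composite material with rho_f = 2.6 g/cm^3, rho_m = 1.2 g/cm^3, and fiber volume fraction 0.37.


rho_c = rho_f*Vf + rho_m*(1-Vf) = 2.6*0.37 + 1.2*0.63 = 1.718 g/cm^3

1.718 g/cm^3


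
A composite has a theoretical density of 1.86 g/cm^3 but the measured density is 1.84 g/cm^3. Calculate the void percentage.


Void% = (rho_theo - rho_actual)/rho_theo * 100 = (1.86 - 1.84)/1.86 * 100 = 1.08%

1.08%


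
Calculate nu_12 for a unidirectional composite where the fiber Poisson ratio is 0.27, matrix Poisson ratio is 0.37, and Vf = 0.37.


nu_12 = nu_f*Vf + nu_m*(1-Vf) = 0.27*0.37 + 0.37*0.63 = 0.333

0.333


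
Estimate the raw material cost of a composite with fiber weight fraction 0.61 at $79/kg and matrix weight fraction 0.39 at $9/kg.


Cost = cost_f*Wf + cost_m*Wm = 79*0.61 + 9*0.39 = $51.7/kg

$51.7/kg


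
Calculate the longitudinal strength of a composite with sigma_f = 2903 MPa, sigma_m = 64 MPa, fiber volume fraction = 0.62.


sigma_1 = sigma_f*Vf + sigma_m*(1-Vf) = 2903*0.62 + 64*0.38 = 1824.2 MPa

1824.2 MPa


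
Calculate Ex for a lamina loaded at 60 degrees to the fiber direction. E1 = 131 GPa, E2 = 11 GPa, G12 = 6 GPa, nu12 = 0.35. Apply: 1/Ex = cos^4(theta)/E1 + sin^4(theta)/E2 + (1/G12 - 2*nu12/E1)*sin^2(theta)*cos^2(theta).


cos^4(60) = 0.0625, sin^4(60) = 0.5625, sin^2(60)*cos^2(60) = 0.1875
1/G12 - 2*nu12/E1 = 1/6 - 2*0.35/131 = 0.161323 GPa^-1
1/Ex = 0.0625/131 + 0.5625/11 + 0.161323*0.1875 = 0.0818616 GPa^-1
Ex = 12.22 GPa

12.22 GPa


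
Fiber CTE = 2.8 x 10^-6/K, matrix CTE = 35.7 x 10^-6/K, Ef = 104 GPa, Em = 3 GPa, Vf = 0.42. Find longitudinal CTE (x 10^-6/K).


E1 = Ef*Vf + Em*(1-Vf) = 45.42
alpha_1 = (alpha_f*Ef*Vf + alpha_m*Em*(1-Vf))/E1 = 4.06 x 10^-6/K

4.06 x 10^-6/K


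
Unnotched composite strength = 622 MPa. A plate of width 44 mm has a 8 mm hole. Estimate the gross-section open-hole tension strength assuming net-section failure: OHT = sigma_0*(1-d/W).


OHT = sigma_0*(1-d/W) = 622*(1-8/44) = 508.9 MPa

508.9 MPa


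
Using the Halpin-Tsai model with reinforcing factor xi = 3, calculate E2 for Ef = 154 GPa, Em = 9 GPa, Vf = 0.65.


eta = (Ef/Em - 1)/(Ef/Em + xi) = (17.1111 - 1)/(17.1111 + 3) = 0.8011
E2 = Em*(1+xi*eta*Vf)/(1-eta*Vf) = 48.11 GPa

48.11 GPa


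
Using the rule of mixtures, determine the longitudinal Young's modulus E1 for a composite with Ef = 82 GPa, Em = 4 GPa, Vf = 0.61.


E1 = Ef*Vf + Em*(1-Vf) = 82*0.61 + 4*0.39 = 51.58 GPa

51.58 GPa


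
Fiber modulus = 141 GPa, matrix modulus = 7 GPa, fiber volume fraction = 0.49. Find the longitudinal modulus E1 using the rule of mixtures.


E1 = Ef*Vf + Em*(1-Vf) = 141*0.49 + 7*0.51 = 72.66 GPa

72.66 GPa


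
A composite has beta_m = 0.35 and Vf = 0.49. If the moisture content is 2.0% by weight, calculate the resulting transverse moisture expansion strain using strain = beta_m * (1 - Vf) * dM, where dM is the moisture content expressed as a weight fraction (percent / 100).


dM = 2.0/100 = 0.02
strain = beta_m * (1-Vf) * dM = 0.35 * 0.51 * 0.02 = 0.00357

0.00357


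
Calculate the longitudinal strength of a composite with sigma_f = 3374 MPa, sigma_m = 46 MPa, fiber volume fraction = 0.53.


sigma_1 = sigma_f*Vf + sigma_m*(1-Vf) = 3374*0.53 + 46*0.47 = 1809.8 MPa

1809.8 MPa


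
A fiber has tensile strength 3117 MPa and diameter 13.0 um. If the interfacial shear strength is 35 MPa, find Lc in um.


Lc = sigma_f * d / (2 * tau_i) = 3117 * 13.0 / (2 * 35) = 578.9 um

578.9 um


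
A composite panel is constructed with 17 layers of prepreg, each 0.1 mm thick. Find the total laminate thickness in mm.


h = n * t_ply = 17 * 0.1 = 1.7 mm

1.7 mm


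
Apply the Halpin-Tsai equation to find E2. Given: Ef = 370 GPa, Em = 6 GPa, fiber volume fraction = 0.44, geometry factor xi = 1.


eta = (Ef/Em - 1)/(Ef/Em + xi) = (61.6667 - 1)/(61.6667 + 1) = 0.9681
E2 = Em*(1+xi*eta*Vf)/(1-eta*Vf) = 14.9 GPa

14.9 GPa


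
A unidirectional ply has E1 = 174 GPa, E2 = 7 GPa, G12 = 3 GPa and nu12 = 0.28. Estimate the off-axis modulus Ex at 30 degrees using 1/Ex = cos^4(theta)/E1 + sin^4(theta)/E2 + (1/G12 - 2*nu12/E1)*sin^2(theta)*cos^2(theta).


cos^4(30) = 0.5625, sin^4(30) = 0.0625, sin^2(30)*cos^2(30) = 0.1875
1/G12 - 2*nu12/E1 = 1/3 - 2*0.28/174 = 0.330115 GPa^-1
1/Ex = 0.5625/174 + 0.0625/7 + 0.330115*0.1875 = 0.0740579 GPa^-1
Ex = 13.5 GPa

13.5 GPa


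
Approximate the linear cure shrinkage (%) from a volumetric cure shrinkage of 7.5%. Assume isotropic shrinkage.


Linear shrinkage ≈ vol_shrink/3 = 7.5/3 = 2.5%

2.5%


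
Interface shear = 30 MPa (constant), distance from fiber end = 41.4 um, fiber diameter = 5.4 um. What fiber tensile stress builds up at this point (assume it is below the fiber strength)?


Force balance: sigma_f * (pi*d^2/4) = tau * (pi*d) * x  ->  sigma_f = 4 * tau * x / d
sigma_f = 4 * 30 * 41.4 / 5.4 = 920.0 MPa

920.0 MPa


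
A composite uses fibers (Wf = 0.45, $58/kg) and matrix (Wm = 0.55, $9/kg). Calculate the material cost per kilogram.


Cost = cost_f*Wf + cost_m*Wm = 58*0.45 + 9*0.55 = $31.05/kg

$31.05/kg


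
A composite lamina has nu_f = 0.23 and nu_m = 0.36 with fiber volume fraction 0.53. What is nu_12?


nu_12 = nu_f*Vf + nu_m*(1-Vf) = 0.23*0.53 + 0.36*0.47 = 0.2911

0.2911


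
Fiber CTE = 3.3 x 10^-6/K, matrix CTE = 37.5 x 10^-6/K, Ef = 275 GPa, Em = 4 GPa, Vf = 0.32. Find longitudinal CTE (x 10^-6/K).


E1 = Ef*Vf + Em*(1-Vf) = 90.72
alpha_1 = (alpha_f*Ef*Vf + alpha_m*Em*(1-Vf))/E1 = 4.33 x 10^-6/K

4.33 x 10^-6/K


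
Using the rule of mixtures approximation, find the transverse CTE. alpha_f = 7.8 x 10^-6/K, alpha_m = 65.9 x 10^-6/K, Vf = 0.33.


alpha_2 = alpha_f*Vf + alpha_m*(1-Vf) = 7.8*0.33 + 65.9*0.67 = 46.7 x 10^-6/K

46.7 x 10^-6/K


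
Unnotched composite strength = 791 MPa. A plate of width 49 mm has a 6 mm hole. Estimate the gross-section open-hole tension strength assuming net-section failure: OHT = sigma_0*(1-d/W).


OHT = sigma_0*(1-d/W) = 791*(1-6/49) = 694.1 MPa

694.1 MPa


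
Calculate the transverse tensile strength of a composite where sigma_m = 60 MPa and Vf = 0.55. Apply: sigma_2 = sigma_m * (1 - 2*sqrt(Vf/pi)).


factor = 1 - 2*sqrt(0.55/pi) = 0.1632
sigma_2 = 60 * 0.1632 = 9.79 MPa

9.79 MPa


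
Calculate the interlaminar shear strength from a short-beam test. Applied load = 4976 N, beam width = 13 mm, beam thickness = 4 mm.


ILSS = 3F/(4bh) = 3*4976/(4*13*4) = 71.77 MPa

71.77 MPa


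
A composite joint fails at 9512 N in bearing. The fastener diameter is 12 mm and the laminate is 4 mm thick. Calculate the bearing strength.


sigma_br = F/(d*h) = 9512/(12*4) = 198.2 MPa

198.2 MPa


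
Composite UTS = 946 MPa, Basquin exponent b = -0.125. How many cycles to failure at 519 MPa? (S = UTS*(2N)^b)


N = 0.5 * (S/UTS)^(1/b) = 0.5 * (519/946)^(1/-0.125) = 60.9200 cycles

60.9200 cycles


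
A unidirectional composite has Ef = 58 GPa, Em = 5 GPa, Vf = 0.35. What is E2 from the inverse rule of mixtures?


1/E2 = Vf/Ef + (1-Vf)/Em = 0.35/58 + 0.65/5
E2 = 7.35 GPa

7.35 GPa


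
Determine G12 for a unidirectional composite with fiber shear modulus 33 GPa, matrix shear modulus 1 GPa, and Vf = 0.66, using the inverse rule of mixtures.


1/G12 = Vf/Gf + (1-Vf)/Gm = 0.66/33 + 0.34/1
G12 = 2.78 GPa

2.78 GPa


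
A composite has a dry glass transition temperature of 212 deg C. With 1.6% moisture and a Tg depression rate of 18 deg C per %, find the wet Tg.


Tg_wet = Tg_dry - k*moisture = 212 - 18*1.6 = 183.2 deg C

183.2 deg C


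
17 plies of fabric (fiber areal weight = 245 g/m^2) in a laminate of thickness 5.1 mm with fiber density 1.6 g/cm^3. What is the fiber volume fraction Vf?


Vf = n * FAW / (rho_f * h * 1000) = 17 * 245 / (1.6 * 5.1 * 1000) = 0.5104

0.5104


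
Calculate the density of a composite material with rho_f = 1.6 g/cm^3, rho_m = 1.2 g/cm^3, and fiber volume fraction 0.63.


rho_c = rho_f*Vf + rho_m*(1-Vf) = 1.6*0.63 + 1.2*0.37 = 1.452 g/cm^3

1.452 g/cm^3


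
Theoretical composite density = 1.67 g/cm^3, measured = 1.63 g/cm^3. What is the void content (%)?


Void% = (rho_theo - rho_actual)/rho_theo * 100 = (1.67 - 1.63)/1.67 * 100 = 2.4%

2.4%


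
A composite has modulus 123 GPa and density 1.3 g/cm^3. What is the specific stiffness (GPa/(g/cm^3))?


Specific stiffness = E/rho = 123/1.3 = 94.6 GPa/(g/cm^3)

94.6 GPa/(g/cm^3)


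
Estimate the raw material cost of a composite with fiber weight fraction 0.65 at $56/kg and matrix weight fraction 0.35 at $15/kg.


Cost = cost_f*Wf + cost_m*Wm = 56*0.65 + 15*0.35 = $41.65/kg

$41.65/kg


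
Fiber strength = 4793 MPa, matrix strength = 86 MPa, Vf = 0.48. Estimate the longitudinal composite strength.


sigma_1 = sigma_f*Vf + sigma_m*(1-Vf) = 4793*0.48 + 86*0.52 = 2345.4 MPa

2345.4 MPa


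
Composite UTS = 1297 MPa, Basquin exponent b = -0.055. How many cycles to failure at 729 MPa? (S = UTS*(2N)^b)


N = 0.5 * (S/UTS)^(1/b) = 0.5 * (729/1297)^(1/-0.055) = 17712.8007 cycles

17712.8007 cycles


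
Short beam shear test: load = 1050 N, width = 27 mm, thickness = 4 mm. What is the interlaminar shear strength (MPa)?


ILSS = 3F/(4bh) = 3*1050/(4*27*4) = 7.29 MPa

7.29 MPa


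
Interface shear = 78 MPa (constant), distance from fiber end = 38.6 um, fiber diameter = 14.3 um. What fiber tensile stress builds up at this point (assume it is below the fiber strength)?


Force balance: sigma_f * (pi*d^2/4) = tau * (pi*d) * x  ->  sigma_f = 4 * tau * x / d
sigma_f = 4 * 78 * 38.6 / 14.3 = 842.2 MPa

842.2 MPa


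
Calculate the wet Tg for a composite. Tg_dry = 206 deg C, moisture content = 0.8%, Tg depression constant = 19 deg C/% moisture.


Tg_wet = Tg_dry - k*moisture = 206 - 19*0.8 = 190.8 deg C

190.8 deg C


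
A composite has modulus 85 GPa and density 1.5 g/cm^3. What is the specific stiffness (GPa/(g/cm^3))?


Specific stiffness = E/rho = 85/1.5 = 56.7 GPa/(g/cm^3)

56.7 GPa/(g/cm^3)


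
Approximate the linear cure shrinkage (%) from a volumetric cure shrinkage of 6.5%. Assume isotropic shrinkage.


Linear shrinkage ≈ vol_shrink/3 = 6.5/3 = 2.167%

2.167%


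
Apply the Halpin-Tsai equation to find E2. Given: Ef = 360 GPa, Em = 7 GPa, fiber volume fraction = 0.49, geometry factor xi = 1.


eta = (Ef/Em - 1)/(Ef/Em + xi) = (51.4286 - 1)/(51.4286 + 1) = 0.9619
E2 = Em*(1+xi*eta*Vf)/(1-eta*Vf) = 19.48 GPa

19.48 GPa


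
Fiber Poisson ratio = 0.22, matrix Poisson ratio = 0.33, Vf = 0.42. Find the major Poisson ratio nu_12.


nu_12 = nu_f*Vf + nu_m*(1-Vf) = 0.22*0.42 + 0.33*0.58 = 0.2838

0.2838


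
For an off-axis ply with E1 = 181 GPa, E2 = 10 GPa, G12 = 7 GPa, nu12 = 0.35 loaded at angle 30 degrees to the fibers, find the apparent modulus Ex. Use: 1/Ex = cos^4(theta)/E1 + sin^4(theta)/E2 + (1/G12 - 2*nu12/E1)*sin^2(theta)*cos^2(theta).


cos^4(30) = 0.5625, sin^4(30) = 0.0625, sin^2(30)*cos^2(30) = 0.1875
1/G12 - 2*nu12/E1 = 1/7 - 2*0.35/181 = 0.13899 GPa^-1
1/Ex = 0.5625/181 + 0.0625/10 + 0.13899*0.1875 = 0.0354183 GPa^-1
Ex = 28.23 GPa

28.23 GPa


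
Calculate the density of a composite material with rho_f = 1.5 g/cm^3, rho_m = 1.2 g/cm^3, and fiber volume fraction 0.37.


rho_c = rho_f*Vf + rho_m*(1-Vf) = 1.5*0.37 + 1.2*0.63 = 1.311 g/cm^3

1.311 g/cm^3


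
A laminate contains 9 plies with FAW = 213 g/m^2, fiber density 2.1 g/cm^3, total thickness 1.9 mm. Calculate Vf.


Vf = n * FAW / (rho_f * h * 1000) = 9 * 213 / (2.1 * 1.9 * 1000) = 0.4805

0.4805


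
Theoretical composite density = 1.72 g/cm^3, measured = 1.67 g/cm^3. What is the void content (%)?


Void% = (rho_theo - rho_actual)/rho_theo * 100 = (1.72 - 1.67)/1.72 * 100 = 2.91%

2.91%


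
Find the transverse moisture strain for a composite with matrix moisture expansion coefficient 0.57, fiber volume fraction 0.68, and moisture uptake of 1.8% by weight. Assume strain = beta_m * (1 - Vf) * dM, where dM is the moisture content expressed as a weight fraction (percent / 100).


dM = 1.8/100 = 0.018
strain = beta_m * (1-Vf) * dM = 0.57 * 0.32 * 0.018 = 0.0032832

0.0032832


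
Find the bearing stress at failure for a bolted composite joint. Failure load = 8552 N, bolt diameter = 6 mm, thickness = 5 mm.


sigma_br = F/(d*h) = 8552/(6*5) = 285.1 MPa

285.1 MPa


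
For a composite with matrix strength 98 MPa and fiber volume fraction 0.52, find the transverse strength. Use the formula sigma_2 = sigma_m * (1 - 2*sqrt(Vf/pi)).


factor = 1 - 2*sqrt(0.52/pi) = 0.1863
sigma_2 = 98 * 0.1863 = 18.26 MPa

18.26 MPa


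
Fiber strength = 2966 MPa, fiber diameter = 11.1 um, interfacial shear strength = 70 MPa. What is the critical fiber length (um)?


Lc = sigma_f * d / (2 * tau_i) = 2966 * 11.1 / (2 * 70) = 235.2 um

235.2 um


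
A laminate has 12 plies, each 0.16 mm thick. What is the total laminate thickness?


h = n * t_ply = 12 * 0.16 = 1.92 mm

1.92 mm


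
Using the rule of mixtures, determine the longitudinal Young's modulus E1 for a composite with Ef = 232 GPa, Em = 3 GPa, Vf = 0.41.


E1 = Ef*Vf + Em*(1-Vf) = 232*0.41 + 3*0.59 = 96.89 GPa

96.89 GPa


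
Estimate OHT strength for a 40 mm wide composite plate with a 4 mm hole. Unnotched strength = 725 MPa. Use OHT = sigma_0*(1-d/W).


OHT = sigma_0*(1-d/W) = 725*(1-4/40) = 652.5 MPa

652.5 MPa


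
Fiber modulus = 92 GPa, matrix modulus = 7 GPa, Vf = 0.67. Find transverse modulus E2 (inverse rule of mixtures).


1/E2 = Vf/Ef + (1-Vf)/Em = 0.67/92 + 0.33/7
E2 = 18.37 GPa

18.37 GPa


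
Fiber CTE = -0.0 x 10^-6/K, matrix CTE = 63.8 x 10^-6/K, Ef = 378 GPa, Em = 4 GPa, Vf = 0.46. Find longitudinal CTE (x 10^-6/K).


E1 = Ef*Vf + Em*(1-Vf) = 176.04
alpha_1 = (alpha_f*Ef*Vf + alpha_m*Em*(1-Vf))/E1 = 0.78 x 10^-6/K

0.78 x 10^-6/K


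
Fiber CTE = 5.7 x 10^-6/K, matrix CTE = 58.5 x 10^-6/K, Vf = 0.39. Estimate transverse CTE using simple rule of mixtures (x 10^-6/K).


alpha_2 = alpha_f*Vf + alpha_m*(1-Vf) = 5.7*0.39 + 58.5*0.61 = 37.9 x 10^-6/K

37.9 x 10^-6/K


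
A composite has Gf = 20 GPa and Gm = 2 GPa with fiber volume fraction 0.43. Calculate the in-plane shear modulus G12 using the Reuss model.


1/G12 = Vf/Gf + (1-Vf)/Gm = 0.43/20 + 0.57/2
G12 = 3.26 GPa

3.26 GPa


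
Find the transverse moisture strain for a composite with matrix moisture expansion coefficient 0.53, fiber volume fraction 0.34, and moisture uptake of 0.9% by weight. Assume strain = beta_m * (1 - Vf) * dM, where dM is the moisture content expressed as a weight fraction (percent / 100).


dM = 0.9/100 = 0.009
strain = beta_m * (1-Vf) * dM = 0.53 * 0.66 * 0.009 = 0.0031482

0.0031482


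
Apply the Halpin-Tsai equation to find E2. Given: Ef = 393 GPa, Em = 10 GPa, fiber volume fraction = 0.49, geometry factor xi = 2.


eta = (Ef/Em - 1)/(Ef/Em + xi) = (39.3 - 1)/(39.3 + 2) = 0.9274
E2 = Em*(1+xi*eta*Vf)/(1-eta*Vf) = 34.99 GPa

34.99 GPa


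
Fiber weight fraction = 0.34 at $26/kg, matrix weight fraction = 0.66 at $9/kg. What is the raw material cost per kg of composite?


Cost = cost_f*Wf + cost_m*Wm = 26*0.34 + 9*0.66 = $14.78/kg

$14.78/kg


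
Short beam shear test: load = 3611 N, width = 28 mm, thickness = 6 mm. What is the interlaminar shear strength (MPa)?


ILSS = 3F/(4bh) = 3*3611/(4*28*6) = 16.12 MPa

16.12 MPa


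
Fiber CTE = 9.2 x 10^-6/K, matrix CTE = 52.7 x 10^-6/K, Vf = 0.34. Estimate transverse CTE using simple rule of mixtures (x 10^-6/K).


alpha_2 = alpha_f*Vf + alpha_m*(1-Vf) = 9.2*0.34 + 52.7*0.66 = 37.9 x 10^-6/K

37.9 x 10^-6/K


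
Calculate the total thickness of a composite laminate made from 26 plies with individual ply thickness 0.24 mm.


h = n * t_ply = 26 * 0.24 = 6.24 mm

6.24 mm


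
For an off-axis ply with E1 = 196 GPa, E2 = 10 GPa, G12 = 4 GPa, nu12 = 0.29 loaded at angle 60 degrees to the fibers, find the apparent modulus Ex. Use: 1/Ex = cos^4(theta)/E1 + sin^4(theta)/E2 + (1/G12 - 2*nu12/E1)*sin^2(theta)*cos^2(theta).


cos^4(60) = 0.0625, sin^4(60) = 0.5625, sin^2(60)*cos^2(60) = 0.1875
1/G12 - 2*nu12/E1 = 1/4 - 2*0.29/196 = 0.247041 GPa^-1
1/Ex = 0.0625/196 + 0.5625/10 + 0.247041*0.1875 = 0.102889 GPa^-1
Ex = 9.72 GPa

9.72 GPa


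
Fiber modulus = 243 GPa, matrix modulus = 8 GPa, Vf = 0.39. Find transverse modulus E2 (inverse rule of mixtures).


1/E2 = Vf/Ef + (1-Vf)/Em = 0.39/243 + 0.61/8
E2 = 12.84 GPa

12.84 GPa


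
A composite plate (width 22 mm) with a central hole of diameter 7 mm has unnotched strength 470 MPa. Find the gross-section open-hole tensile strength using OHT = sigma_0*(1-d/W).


OHT = sigma_0*(1-d/W) = 470*(1-7/22) = 320.5 MPa

320.5 MPa


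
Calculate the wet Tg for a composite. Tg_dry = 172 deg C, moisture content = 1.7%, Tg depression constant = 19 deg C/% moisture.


Tg_wet = Tg_dry - k*moisture = 172 - 19*1.7 = 139.7 deg C

139.7 deg C


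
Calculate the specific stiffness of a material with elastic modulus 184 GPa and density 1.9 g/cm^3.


Specific stiffness = E/rho = 184/1.9 = 96.8 GPa/(g/cm^3)

96.8 GPa/(g/cm^3)


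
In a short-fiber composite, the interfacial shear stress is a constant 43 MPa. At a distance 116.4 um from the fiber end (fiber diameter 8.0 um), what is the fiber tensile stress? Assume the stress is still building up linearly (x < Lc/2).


Force balance: sigma_f * (pi*d^2/4) = tau * (pi*d) * x  ->  sigma_f = 4 * tau * x / d
sigma_f = 4 * 43 * 116.4 / 8.0 = 2502.6 MPa

2502.6 MPa


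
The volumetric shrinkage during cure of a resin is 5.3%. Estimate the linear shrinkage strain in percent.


Linear shrinkage ≈ vol_shrink/3 = 5.3/3 = 1.767%

1.767%


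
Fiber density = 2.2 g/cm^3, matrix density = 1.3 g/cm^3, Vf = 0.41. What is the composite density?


rho_c = rho_f*Vf + rho_m*(1-Vf) = 2.2*0.41 + 1.3*0.59 = 1.669 g/cm^3

1.669 g/cm^3


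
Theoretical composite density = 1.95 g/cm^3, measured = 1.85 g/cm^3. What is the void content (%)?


Void% = (rho_theo - rho_actual)/rho_theo * 100 = (1.95 - 1.85)/1.95 * 100 = 5.13%

5.13%


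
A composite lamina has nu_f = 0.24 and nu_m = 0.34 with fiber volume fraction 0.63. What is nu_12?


nu_12 = nu_f*Vf + nu_m*(1-Vf) = 0.24*0.63 + 0.34*0.37 = 0.277

0.277


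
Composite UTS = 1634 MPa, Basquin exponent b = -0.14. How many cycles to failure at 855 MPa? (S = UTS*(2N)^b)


N = 0.5 * (S/UTS)^(1/b) = 0.5 * (855/1634)^(1/-0.14) = 51.0688 cycles

51.0688 cycles


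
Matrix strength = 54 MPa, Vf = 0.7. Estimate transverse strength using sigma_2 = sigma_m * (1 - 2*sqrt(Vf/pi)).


factor = 1 - 2*sqrt(0.7/pi) = 0.0559
sigma_2 = 54 * 0.0559 = 3.02 MPa

3.02 MPa


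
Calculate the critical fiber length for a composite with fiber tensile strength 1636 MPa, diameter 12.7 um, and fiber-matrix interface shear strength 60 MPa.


Lc = sigma_f * d / (2 * tau_i) = 1636 * 12.7 / (2 * 60) = 173.1 um

173.1 um


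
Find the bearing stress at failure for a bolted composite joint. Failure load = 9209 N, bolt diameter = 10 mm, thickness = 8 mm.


sigma_br = F/(d*h) = 9209/(10*8) = 115.1 MPa

115.1 MPa


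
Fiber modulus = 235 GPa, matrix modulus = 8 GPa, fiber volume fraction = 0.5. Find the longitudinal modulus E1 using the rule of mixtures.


E1 = Ef*Vf + Em*(1-Vf) = 235*0.5 + 8*0.5 = 121.5 GPa

121.5 GPa


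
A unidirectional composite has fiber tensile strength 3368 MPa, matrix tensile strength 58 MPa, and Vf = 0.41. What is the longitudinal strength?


sigma_1 = sigma_f*Vf + sigma_m*(1-Vf) = 3368*0.41 + 58*0.59 = 1415.1 MPa

1415.1 MPa


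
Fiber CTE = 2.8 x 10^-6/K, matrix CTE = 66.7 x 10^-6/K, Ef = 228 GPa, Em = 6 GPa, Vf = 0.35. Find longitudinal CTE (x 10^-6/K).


E1 = Ef*Vf + Em*(1-Vf) = 83.7
alpha_1 = (alpha_f*Ef*Vf + alpha_m*Em*(1-Vf))/E1 = 5.78 x 10^-6/K

5.78 x 10^-6/K


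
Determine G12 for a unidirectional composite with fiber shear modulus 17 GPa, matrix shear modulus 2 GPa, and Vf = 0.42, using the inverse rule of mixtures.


1/G12 = Vf/Gf + (1-Vf)/Gm = 0.42/17 + 0.58/2
G12 = 3.18 GPa

3.18 GPa


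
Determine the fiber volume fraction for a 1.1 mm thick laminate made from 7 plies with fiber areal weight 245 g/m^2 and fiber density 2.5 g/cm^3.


Vf = n * FAW / (rho_f * h * 1000) = 7 * 245 / (2.5 * 1.1 * 1000) = 0.6236

0.6236


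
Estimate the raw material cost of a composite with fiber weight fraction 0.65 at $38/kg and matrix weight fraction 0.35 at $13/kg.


Cost = cost_f*Wf + cost_m*Wm = 38*0.65 + 13*0.35 = $29.25/kg

$29.25/kg


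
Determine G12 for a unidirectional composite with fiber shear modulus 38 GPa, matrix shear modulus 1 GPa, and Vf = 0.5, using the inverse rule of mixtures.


1/G12 = Vf/Gf + (1-Vf)/Gm = 0.5/38 + 0.5/1
G12 = 1.95 GPa

1.95 GPa


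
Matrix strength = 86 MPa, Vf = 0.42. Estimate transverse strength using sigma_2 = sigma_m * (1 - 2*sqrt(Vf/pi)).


factor = 1 - 2*sqrt(0.42/pi) = 0.2687
sigma_2 = 86 * 0.2687 = 23.11 MPa

23.11 MPa


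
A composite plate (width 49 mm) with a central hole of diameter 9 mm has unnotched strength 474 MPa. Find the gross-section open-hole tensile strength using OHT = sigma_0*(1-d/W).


OHT = sigma_0*(1-d/W) = 474*(1-9/49) = 386.9 MPa

386.9 MPa


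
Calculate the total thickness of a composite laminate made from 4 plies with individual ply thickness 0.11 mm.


h = n * t_ply = 4 * 0.11 = 0.44 mm

0.44 mm


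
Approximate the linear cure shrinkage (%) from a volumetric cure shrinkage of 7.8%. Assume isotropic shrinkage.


Linear shrinkage ≈ vol_shrink/3 = 7.8/3 = 2.6%

2.6%


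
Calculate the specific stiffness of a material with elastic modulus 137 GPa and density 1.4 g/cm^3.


Specific stiffness = E/rho = 137/1.4 = 97.9 GPa/(g/cm^3)

97.9 GPa/(g/cm^3)


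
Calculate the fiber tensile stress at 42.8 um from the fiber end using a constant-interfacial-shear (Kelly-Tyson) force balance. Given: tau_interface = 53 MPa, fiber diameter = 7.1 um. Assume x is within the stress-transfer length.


Force balance: sigma_f * (pi*d^2/4) = tau * (pi*d) * x  ->  sigma_f = 4 * tau * x / d
sigma_f = 4 * 53 * 42.8 / 7.1 = 1278.0 MPa

1278.0 MPa


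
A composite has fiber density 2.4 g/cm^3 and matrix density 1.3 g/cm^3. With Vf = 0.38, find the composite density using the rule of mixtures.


rho_c = rho_f*Vf + rho_m*(1-Vf) = 2.4*0.38 + 1.3*0.62 = 1.718 g/cm^3

1.718 g/cm^3


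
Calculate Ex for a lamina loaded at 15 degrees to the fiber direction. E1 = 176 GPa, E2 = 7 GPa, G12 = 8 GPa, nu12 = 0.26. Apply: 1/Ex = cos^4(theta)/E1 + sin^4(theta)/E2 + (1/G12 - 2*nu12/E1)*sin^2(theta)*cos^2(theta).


cos^4(15) = 0.870513, sin^4(15) = 0.004487, sin^2(15)*cos^2(15) = 0.0625
1/G12 - 2*nu12/E1 = 1/8 - 2*0.26/176 = 0.122045 GPa^-1
1/Ex = 0.870513/176 + 0.004487/7 + 0.122045*0.0625 = 0.013215 GPa^-1
Ex = 75.67 GPa

75.67 GPa


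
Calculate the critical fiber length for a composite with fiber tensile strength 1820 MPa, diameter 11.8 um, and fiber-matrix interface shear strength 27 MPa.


Lc = sigma_f * d / (2 * tau_i) = 1820 * 11.8 / (2 * 27) = 397.7 um

397.7 um


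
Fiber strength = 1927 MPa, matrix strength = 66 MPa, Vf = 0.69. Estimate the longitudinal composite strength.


sigma_1 = sigma_f*Vf + sigma_m*(1-Vf) = 1927*0.69 + 66*0.31 = 1350.1 MPa

1350.1 MPa


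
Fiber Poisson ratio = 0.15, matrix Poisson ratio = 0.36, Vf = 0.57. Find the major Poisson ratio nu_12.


nu_12 = nu_f*Vf + nu_m*(1-Vf) = 0.15*0.57 + 0.36*0.43 = 0.2403

0.2403


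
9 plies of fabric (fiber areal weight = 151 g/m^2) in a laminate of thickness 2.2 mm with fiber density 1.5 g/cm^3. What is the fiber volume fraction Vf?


Vf = n * FAW / (rho_f * h * 1000) = 9 * 151 / (1.5 * 2.2 * 1000) = 0.4118

0.4118


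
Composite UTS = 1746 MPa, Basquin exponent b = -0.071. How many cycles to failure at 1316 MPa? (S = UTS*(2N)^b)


N = 0.5 * (S/UTS)^(1/b) = 0.5 * (1316/1746)^(1/-0.071) = 26.8153 cycles

26.8153 cycles


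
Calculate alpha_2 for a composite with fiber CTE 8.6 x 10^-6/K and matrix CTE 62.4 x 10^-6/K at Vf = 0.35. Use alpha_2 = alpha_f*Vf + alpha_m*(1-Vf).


alpha_2 = alpha_f*Vf + alpha_m*(1-Vf) = 8.6*0.35 + 62.4*0.65 = 43.6 x 10^-6/K

43.6 x 10^-6/K


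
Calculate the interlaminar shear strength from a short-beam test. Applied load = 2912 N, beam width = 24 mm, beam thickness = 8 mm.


ILSS = 3F/(4bh) = 3*2912/(4*24*8) = 11.38 MPa

11.38 MPa


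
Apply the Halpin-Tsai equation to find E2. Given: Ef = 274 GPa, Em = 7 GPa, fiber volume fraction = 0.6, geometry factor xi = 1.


eta = (Ef/Em - 1)/(Ef/Em + xi) = (39.1429 - 1)/(39.1429 + 1) = 0.9502
E2 = Em*(1+xi*eta*Vf)/(1-eta*Vf) = 25.57 GPa

25.57 GPa


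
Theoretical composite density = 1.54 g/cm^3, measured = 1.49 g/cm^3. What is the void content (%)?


Void% = (rho_theo - rho_actual)/rho_theo * 100 = (1.54 - 1.49)/1.54 * 100 = 3.25%

3.25%


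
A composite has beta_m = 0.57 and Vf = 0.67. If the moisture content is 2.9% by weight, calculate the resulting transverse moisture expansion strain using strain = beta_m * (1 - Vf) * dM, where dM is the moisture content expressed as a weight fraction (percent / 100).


dM = 2.9/100 = 0.029
strain = beta_m * (1-Vf) * dM = 0.57 * 0.33 * 0.029 = 0.0054549

0.0054549


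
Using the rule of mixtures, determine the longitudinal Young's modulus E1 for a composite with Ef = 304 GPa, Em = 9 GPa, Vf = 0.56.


E1 = Ef*Vf + Em*(1-Vf) = 304*0.56 + 9*0.44 = 174.2 GPa

174.2 GPa


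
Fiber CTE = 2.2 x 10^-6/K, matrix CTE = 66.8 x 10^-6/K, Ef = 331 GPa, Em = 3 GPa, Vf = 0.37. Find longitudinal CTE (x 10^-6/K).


E1 = Ef*Vf + Em*(1-Vf) = 124.36
alpha_1 = (alpha_f*Ef*Vf + alpha_m*Em*(1-Vf))/E1 = 3.18 x 10^-6/K

3.18 x 10^-6/K


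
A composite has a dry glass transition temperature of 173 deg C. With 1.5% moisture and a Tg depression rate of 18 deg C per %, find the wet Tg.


Tg_wet = Tg_dry - k*moisture = 173 - 18*1.5 = 146.0 deg C

146.0 deg C


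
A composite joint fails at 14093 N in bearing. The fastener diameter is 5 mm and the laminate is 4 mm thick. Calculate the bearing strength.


sigma_br = F/(d*h) = 14093/(5*4) = 704.7 MPa

704.7 MPa


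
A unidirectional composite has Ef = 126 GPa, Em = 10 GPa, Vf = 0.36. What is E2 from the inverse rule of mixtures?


1/E2 = Vf/Ef + (1-Vf)/Em = 0.36/126 + 0.64/10
E2 = 14.96 GPa

14.96 GPa


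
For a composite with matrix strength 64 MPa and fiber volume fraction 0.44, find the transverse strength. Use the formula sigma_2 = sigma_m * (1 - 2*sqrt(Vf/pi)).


factor = 1 - 2*sqrt(0.44/pi) = 0.2515
sigma_2 = 64 * 0.2515 = 16.1 MPa

16.1 MPa


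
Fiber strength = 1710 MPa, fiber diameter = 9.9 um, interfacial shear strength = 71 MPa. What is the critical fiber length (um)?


Lc = sigma_f * d / (2 * tau_i) = 1710 * 9.9 / (2 * 71) = 119.2 um

119.2 um


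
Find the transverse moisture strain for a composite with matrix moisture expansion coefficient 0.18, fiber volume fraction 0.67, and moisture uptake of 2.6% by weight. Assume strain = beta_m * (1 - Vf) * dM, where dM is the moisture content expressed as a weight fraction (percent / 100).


dM = 2.6/100 = 0.026
strain = beta_m * (1-Vf) * dM = 0.18 * 0.33 * 0.026 = 0.0015444

0.0015444


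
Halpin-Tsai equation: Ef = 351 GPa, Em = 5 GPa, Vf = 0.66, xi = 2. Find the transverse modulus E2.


eta = (Ef/Em - 1)/(Ef/Em + xi) = (70.2 - 1)/(70.2 + 2) = 0.9584
E2 = Em*(1+xi*eta*Vf)/(1-eta*Vf) = 30.82 GPa

30.82 GPa


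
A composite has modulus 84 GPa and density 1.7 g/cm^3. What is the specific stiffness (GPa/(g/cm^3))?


Specific stiffness = E/rho = 84/1.7 = 49.4 GPa/(g/cm^3)

49.4 GPa/(g/cm^3)


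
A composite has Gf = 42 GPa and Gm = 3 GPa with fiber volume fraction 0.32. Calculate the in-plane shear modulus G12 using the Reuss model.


1/G12 = Vf/Gf + (1-Vf)/Gm = 0.32/42 + 0.68/3
G12 = 4.27 GPa

4.27 GPa


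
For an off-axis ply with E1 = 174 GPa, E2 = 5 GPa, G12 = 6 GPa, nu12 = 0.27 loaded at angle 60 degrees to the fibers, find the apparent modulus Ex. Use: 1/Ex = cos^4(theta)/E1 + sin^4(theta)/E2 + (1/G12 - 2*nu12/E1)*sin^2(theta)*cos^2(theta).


cos^4(60) = 0.0625, sin^4(60) = 0.5625, sin^2(60)*cos^2(60) = 0.1875
1/G12 - 2*nu12/E1 = 1/6 - 2*0.27/174 = 0.163563 GPa^-1
1/Ex = 0.0625/174 + 0.5625/5 + 0.163563*0.1875 = 0.1435273 GPa^-1
Ex = 6.97 GPa

6.97 GPa


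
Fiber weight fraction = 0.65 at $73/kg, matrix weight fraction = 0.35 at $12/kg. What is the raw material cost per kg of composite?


Cost = cost_f*Wf + cost_m*Wm = 73*0.65 + 12*0.35 = $51.65/kg

$51.65/kg


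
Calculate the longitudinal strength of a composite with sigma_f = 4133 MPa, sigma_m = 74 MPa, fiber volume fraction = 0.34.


sigma_1 = sigma_f*Vf + sigma_m*(1-Vf) = 4133*0.34 + 74*0.66 = 1454.1 MPa

1454.1 MPa


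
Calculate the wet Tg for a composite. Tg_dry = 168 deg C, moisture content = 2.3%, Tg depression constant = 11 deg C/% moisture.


Tg_wet = Tg_dry - k*moisture = 168 - 11*2.3 = 142.7 deg C

142.7 deg C


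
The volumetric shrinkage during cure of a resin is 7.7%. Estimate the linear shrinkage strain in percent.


Linear shrinkage ≈ vol_shrink/3 = 7.7/3 = 2.567%

2.567%


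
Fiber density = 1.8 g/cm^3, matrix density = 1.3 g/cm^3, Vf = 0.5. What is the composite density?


rho_c = rho_f*Vf + rho_m*(1-Vf) = 1.8*0.5 + 1.3*0.5 = 1.55 g/cm^3

1.55 g/cm^3


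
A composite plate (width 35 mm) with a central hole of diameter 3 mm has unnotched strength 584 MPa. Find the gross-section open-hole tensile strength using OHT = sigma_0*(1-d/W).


OHT = sigma_0*(1-d/W) = 584*(1-3/35) = 533.9 MPa

533.9 MPa


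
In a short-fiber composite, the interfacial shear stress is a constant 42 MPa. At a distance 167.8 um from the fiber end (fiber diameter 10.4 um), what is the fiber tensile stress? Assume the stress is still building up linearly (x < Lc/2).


Force balance: sigma_f * (pi*d^2/4) = tau * (pi*d) * x  ->  sigma_f = 4 * tau * x / d
sigma_f = 4 * 42 * 167.8 / 10.4 = 2710.6 MPa

2710.6 MPa


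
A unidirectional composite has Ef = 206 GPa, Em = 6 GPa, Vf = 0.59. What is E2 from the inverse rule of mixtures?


1/E2 = Vf/Ef + (1-Vf)/Em = 0.59/206 + 0.41/6
E2 = 14.05 GPa

14.05 GPa


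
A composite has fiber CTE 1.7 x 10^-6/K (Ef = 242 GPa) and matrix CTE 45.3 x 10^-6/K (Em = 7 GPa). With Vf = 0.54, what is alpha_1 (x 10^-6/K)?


E1 = Ef*Vf + Em*(1-Vf) = 133.9
alpha_1 = (alpha_f*Ef*Vf + alpha_m*Em*(1-Vf))/E1 = 2.75 x 10^-6/K

2.75 x 10^-6/K


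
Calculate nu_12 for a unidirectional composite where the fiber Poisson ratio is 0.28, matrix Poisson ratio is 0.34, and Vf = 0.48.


nu_12 = nu_f*Vf + nu_m*(1-Vf) = 0.28*0.48 + 0.34*0.52 = 0.3112

0.3112


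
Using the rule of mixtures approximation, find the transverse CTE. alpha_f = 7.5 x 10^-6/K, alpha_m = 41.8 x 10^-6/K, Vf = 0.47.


alpha_2 = alpha_f*Vf + alpha_m*(1-Vf) = 7.5*0.47 + 41.8*0.53 = 25.7 x 10^-6/K

25.7 x 10^-6/K


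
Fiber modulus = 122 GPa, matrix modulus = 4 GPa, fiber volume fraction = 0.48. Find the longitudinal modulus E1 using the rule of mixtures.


E1 = Ef*Vf + Em*(1-Vf) = 122*0.48 + 4*0.52 = 60.64 GPa

60.64 GPa


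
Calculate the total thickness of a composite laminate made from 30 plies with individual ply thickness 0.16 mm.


h = n * t_ply = 30 * 0.16 = 4.8 mm

4.8 mm


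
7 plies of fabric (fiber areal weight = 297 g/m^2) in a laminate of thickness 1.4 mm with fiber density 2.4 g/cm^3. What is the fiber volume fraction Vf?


Vf = n * FAW / (rho_f * h * 1000) = 7 * 297 / (2.4 * 1.4 * 1000) = 0.6188

0.6188


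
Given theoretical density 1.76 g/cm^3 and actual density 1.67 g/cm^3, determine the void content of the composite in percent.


Void% = (rho_theo - rho_actual)/rho_theo * 100 = (1.76 - 1.67)/1.76 * 100 = 5.11%

5.11%


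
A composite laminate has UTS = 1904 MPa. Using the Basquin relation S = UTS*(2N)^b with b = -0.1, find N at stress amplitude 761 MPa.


N = 0.5 * (S/UTS)^(1/b) = 0.5 * (761/1904)^(1/-0.1) = 4806.1008 cycles

4806.1008 cycles


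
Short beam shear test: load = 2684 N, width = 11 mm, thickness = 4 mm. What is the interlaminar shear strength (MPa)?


ILSS = 3F/(4bh) = 3*2684/(4*11*4) = 45.75 MPa

45.75 MPa


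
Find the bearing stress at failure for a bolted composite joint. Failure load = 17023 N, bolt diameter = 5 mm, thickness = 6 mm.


sigma_br = F/(d*h) = 17023/(5*6) = 567.4 MPa

567.4 MPa


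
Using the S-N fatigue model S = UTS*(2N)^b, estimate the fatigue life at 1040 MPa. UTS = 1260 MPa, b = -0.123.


N = 0.5 * (S/UTS)^(1/b) = 0.5 * (1040/1260)^(1/-0.123) = 2.3796 cycles

2.3796 cycles


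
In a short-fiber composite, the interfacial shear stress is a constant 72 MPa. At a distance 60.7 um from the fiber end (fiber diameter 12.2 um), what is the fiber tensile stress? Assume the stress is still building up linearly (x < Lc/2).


Force balance: sigma_f * (pi*d^2/4) = tau * (pi*d) * x  ->  sigma_f = 4 * tau * x / d
sigma_f = 4 * 72 * 60.7 / 12.2 = 1432.9 MPa

1432.9 MPa


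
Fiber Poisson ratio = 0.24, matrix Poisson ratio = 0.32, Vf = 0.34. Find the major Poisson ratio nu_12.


nu_12 = nu_f*Vf + nu_m*(1-Vf) = 0.24*0.34 + 0.32*0.66 = 0.2928

0.2928


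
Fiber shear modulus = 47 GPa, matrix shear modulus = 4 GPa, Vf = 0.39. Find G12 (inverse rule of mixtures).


1/G12 = Vf/Gf + (1-Vf)/Gm = 0.39/47 + 0.61/4
G12 = 6.22 GPa

6.22 GPa


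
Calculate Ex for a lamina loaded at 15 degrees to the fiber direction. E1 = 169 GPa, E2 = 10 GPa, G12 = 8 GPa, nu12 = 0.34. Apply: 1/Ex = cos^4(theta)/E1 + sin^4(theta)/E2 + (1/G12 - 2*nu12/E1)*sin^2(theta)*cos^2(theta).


cos^4(15) = 0.870513, sin^4(15) = 0.004487, sin^2(15)*cos^2(15) = 0.0625
1/G12 - 2*nu12/E1 = 1/8 - 2*0.34/169 = 0.120976 GPa^-1
1/Ex = 0.870513/169 + 0.004487/10 + 0.120976*0.0625 = 0.0131607 GPa^-1
Ex = 75.98 GPa

75.98 GPa


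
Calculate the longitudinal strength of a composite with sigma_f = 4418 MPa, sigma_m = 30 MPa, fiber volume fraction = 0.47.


sigma_1 = sigma_f*Vf + sigma_m*(1-Vf) = 4418*0.47 + 30*0.53 = 2092.4 MPa

2092.4 MPa


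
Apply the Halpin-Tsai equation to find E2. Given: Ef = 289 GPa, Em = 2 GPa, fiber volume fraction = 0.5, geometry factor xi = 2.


eta = (Ef/Em - 1)/(Ef/Em + xi) = (144.5 - 1)/(144.5 + 2) = 0.9795
E2 = Em*(1+xi*eta*Vf)/(1-eta*Vf) = 7.76 GPa

7.76 GPa


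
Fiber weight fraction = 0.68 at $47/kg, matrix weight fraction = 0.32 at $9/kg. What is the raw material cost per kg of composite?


Cost = cost_f*Wf + cost_m*Wm = 47*0.68 + 9*0.32 = $34.84/kg

$34.84/kg


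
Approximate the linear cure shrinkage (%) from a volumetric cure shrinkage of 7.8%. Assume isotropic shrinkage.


Linear shrinkage ≈ vol_shrink/3 = 7.8/3 = 2.6%

2.6%


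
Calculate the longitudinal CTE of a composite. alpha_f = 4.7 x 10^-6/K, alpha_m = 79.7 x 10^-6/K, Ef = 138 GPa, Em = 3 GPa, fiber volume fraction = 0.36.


E1 = Ef*Vf + Em*(1-Vf) = 51.6
alpha_1 = (alpha_f*Ef*Vf + alpha_m*Em*(1-Vf))/E1 = 7.49 x 10^-6/K

7.49 x 10^-6/K


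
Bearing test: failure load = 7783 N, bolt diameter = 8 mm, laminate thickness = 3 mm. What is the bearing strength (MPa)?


sigma_br = F/(d*h) = 7783/(8*3) = 324.3 MPa

324.3 MPa


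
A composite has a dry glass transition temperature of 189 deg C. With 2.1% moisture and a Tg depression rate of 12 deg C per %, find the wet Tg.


Tg_wet = Tg_dry - k*moisture = 189 - 12*2.1 = 163.8 deg C

163.8 deg C


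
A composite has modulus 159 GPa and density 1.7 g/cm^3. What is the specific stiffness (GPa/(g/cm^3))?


Specific stiffness = E/rho = 159/1.7 = 93.5 GPa/(g/cm^3)

93.5 GPa/(g/cm^3)


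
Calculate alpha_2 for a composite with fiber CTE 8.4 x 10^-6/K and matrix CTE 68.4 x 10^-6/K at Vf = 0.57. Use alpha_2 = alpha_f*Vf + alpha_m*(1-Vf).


alpha_2 = alpha_f*Vf + alpha_m*(1-Vf) = 8.4*0.57 + 68.4*0.43 = 34.2 x 10^-6/K

34.2 x 10^-6/K


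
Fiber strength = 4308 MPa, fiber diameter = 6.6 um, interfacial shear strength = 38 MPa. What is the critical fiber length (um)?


Lc = sigma_f * d / (2 * tau_i) = 4308 * 6.6 / (2 * 38) = 374.1 um

374.1 um


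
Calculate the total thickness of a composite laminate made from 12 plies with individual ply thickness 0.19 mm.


h = n * t_ply = 12 * 0.19 = 2.28 mm

2.28 mm


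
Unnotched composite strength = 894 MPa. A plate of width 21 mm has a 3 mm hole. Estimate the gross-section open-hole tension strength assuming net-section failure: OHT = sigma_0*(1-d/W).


OHT = sigma_0*(1-d/W) = 894*(1-3/21) = 766.3 MPa

766.3 MPa


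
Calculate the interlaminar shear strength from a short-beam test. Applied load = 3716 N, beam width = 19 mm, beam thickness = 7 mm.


ILSS = 3F/(4bh) = 3*3716/(4*19*7) = 20.95 MPa

20.95 MPa


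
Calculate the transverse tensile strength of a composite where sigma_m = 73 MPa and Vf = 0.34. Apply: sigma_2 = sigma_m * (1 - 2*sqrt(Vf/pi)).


factor = 1 - 2*sqrt(0.34/pi) = 0.342
sigma_2 = 73 * 0.342 = 24.97 MPa

24.97 MPa


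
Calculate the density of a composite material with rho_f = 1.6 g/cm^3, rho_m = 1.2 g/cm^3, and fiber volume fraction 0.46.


rho_c = rho_f*Vf + rho_m*(1-Vf) = 1.6*0.46 + 1.2*0.54 = 1.384 g/cm^3

1.384 g/cm^3


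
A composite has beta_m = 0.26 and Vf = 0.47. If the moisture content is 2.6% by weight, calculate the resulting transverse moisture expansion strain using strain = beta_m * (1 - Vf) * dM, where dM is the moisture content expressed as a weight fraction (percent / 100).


dM = 2.6/100 = 0.026
strain = beta_m * (1-Vf) * dM = 0.26 * 0.53 * 0.026 = 0.0035828

0.0035828


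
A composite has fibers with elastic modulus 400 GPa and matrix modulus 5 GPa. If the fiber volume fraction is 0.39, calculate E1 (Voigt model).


E1 = Ef*Vf + Em*(1-Vf) = 400*0.39 + 5*0.61 = 159.05 GPa

159.05 GPa


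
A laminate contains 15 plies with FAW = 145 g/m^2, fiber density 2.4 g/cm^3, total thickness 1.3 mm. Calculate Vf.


Vf = n * FAW / (rho_f * h * 1000) = 15 * 145 / (2.4 * 1.3 * 1000) = 0.6971

0.6971


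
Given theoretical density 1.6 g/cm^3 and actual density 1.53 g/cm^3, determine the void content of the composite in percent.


Void% = (rho_theo - rho_actual)/rho_theo * 100 = (1.6 - 1.53)/1.6 * 100 = 4.38%

4.38%


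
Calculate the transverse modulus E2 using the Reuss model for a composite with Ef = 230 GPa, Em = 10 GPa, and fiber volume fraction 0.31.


1/E2 = Vf/Ef + (1-Vf)/Em = 0.31/230 + 0.69/10
E2 = 14.22 GPa

14.22 GPa


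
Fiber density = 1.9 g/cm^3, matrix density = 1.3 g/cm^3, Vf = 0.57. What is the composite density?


rho_c = rho_f*Vf + rho_m*(1-Vf) = 1.9*0.57 + 1.3*0.43 = 1.642 g/cm^3

1.642 g/cm^3


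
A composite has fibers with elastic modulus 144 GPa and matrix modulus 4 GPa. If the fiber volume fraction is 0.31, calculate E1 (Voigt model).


E1 = Ef*Vf + Em*(1-Vf) = 144*0.31 + 4*0.69 = 47.4 GPa

47.4 GPa
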